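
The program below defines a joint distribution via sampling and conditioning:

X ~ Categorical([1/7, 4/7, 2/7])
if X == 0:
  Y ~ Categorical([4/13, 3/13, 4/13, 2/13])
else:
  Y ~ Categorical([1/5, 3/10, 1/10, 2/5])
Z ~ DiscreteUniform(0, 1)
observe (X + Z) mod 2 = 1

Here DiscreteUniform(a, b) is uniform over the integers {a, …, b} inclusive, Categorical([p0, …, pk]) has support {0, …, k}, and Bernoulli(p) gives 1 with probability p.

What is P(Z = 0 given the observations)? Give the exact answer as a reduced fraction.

P(Z = 0 | obs) = 4/7

Enumerate traces; 12 have nonzero weight after conditioning:
  (X=0, Y=0, Z=1) weight 2/91
  (X=0, Y=1, Z=1) weight 3/182
  (X=0, Y=2, Z=1) weight 2/91
  (X=0, Y=3, Z=1) weight 1/91
  (X=1, Y=0, Z=0) weight 2/35
  (X=1, Y=1, Z=0) weight 3/35
  (X=1, Y=2, Z=0) weight 1/35
  (X=1, Y=3, Z=0) weight 4/35
  … 4 more
Group by Z:
  weight(Z=0) = 2/7
  weight(Z=1) = 3/14
Total weight = 2/7 + 3/14 = 1/2
P(Z=0 | obs) = 2/7 / 1/2 = 4/7
P(Z=1 | obs) = 3/14 / 1/2 = 3/7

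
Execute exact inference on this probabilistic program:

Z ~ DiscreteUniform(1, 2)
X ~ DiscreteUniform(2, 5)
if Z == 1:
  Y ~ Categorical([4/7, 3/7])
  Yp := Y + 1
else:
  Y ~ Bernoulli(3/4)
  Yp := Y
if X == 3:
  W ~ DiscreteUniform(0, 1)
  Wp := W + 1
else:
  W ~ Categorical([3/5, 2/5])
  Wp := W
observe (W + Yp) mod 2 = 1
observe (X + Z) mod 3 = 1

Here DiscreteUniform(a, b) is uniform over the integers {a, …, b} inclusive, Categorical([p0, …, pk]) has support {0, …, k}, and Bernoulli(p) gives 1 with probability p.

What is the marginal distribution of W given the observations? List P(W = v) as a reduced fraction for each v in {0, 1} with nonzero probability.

Enumerate traces; 6 have nonzero weight after conditioning:
  (Z=1, X=3, Y=0, W=0) weight 1/28
  (Z=1, X=3, Y=1, W=1) weight 3/112
  (Z=2, X=2, Y=0, W=1) weight 1/80
  (Z=2, X=2, Y=1, W=0) weight 9/160
  (Z=2, X=5, Y=0, W=1) weight 1/80
  (Z=2, X=5, Y=1, W=0) weight 9/160
Group by W:
  weight(W=0) = 83/560
  weight(W=1) = 29/560
Total weight = 83/560 + 29/560 = 1/5
P(W=0 | obs) = 83/560 / 1/5 = 83/112
P(W=1 | obs) = 29/560 / 1/5 = 29/112

P(W=0) = 83/112, P(W=1) = 29/112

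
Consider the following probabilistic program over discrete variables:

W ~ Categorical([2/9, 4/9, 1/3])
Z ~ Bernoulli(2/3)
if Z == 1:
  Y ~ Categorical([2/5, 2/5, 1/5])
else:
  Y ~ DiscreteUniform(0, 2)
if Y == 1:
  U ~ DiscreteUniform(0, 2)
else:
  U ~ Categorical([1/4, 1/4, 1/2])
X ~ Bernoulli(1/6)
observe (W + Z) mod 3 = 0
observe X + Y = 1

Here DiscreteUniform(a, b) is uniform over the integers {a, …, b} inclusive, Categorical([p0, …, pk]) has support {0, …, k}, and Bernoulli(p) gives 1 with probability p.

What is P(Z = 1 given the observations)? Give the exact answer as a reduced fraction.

P(Z = 1 | obs) = 18/23

Enumerate traces; 12 have nonzero weight after conditioning:
  (W=0, Z=0, Y=0, U=0, X=1) weight 1/972
  (W=0, Z=0, Y=0, U=1, X=1) weight 1/972
  (W=0, Z=0, Y=0, U=2, X=1) weight 1/486
  (W=0, Z=0, Y=1, U=0, X=0) weight 5/729
  (W=0, Z=0, Y=1, U=1, X=0) weight 5/729
  (W=0, Z=0, Y=1, U=2, X=0) weight 5/729
  (W=2, Z=1, Y=0, U=0, X=1) weight 1/270
  (W=2, Z=1, Y=0, U=1, X=1) weight 1/270
  … 4 more
Group by Z:
  weight(Z=0) = 2/81
  weight(Z=1) = 4/45
Total weight = 2/81 + 4/45 = 46/405
P(Z=0 | obs) = 2/81 / 46/405 = 5/23
P(Z=1 | obs) = 4/45 / 46/405 = 18/23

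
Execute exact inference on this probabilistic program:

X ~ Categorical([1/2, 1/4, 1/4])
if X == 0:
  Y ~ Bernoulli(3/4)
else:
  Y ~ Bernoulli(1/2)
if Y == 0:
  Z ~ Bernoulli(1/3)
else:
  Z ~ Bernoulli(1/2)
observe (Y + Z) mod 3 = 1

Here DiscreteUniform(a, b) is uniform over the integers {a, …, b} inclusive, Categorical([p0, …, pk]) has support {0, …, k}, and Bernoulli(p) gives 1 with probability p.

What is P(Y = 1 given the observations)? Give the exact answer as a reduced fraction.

Enumerate traces; 6 have nonzero weight after conditioning:
  (X=0, Y=0, Z=1) weight 1/24
  (X=0, Y=1, Z=0) weight 3/16
  (X=1, Y=0, Z=1) weight 1/24
  (X=1, Y=1, Z=0) weight 1/16
  (X=2, Y=0, Z=1) weight 1/24
  (X=2, Y=1, Z=0) weight 1/16
Group by Y:
  weight(Y=0) = 1/8
  weight(Y=1) = 5/16
Total weight = 1/8 + 5/16 = 7/16
P(Y=0 | obs) = 1/8 / 7/16 = 2/7
P(Y=1 | obs) = 5/16 / 7/16 = 5/7

P(Y = 1 | obs) = 5/7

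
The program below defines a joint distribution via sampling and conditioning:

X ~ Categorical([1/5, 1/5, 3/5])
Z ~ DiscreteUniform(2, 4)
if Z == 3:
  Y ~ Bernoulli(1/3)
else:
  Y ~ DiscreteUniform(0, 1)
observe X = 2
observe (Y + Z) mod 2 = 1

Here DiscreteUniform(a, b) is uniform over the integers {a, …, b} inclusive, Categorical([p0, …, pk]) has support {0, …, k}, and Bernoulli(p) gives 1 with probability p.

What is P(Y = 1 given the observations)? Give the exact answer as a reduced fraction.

P(Y = 1 | obs) = 3/5

Enumerate traces; 3 have nonzero weight after conditioning:
  (X=2, Z=2, Y=1) weight 1/10
  (X=2, Z=3, Y=0) weight 2/15
  (X=2, Z=4, Y=1) weight 1/10
Group by Y:
  weight(Y=0) = 2/15
  weight(Y=1) = 1/5
Total weight = 2/15 + 1/5 = 1/3
P(Y=0 | obs) = 2/15 / 1/3 = 2/5
P(Y=1 | obs) = 1/5 / 1/3 = 3/5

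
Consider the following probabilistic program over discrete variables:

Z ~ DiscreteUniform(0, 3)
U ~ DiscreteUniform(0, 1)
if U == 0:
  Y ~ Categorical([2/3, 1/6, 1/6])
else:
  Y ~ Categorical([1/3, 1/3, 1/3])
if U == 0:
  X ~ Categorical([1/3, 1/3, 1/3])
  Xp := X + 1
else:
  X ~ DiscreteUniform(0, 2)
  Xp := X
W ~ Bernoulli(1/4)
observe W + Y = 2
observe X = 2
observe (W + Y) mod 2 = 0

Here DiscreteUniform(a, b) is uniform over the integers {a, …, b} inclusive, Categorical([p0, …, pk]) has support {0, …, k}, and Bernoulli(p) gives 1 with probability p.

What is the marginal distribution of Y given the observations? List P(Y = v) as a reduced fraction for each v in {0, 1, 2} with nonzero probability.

Enumerate traces; 16 have nonzero weight after conditioning:
  (Z=0, U=0, Y=1, X=2, W=1) weight 1/576
  (Z=0, U=0, Y=2, X=2, W=0) weight 1/192
  (Z=0, U=1, Y=1, X=2, W=1) weight 1/288
  (Z=0, U=1, Y=2, X=2, W=0) weight 1/96
  (Z=1, U=0, Y=1, X=2, W=1) weight 1/576
  (Z=1, U=0, Y=2, X=2, W=0) weight 1/192
  (Z=1, U=1, Y=1, X=2, W=1) weight 1/288
  (Z=1, U=1, Y=2, X=2, W=0) weight 1/96
  … 8 more
Group by Y:
  weight(Y=1) = 1/48
  weight(Y=2) = 1/16
Total weight = 1/48 + 1/16 = 1/12
P(Y=1 | obs) = 1/48 / 1/12 = 1/4
P(Y=2 | obs) = 1/16 / 1/12 = 3/4

P(Y=1) = 1/4, P(Y=2) = 3/4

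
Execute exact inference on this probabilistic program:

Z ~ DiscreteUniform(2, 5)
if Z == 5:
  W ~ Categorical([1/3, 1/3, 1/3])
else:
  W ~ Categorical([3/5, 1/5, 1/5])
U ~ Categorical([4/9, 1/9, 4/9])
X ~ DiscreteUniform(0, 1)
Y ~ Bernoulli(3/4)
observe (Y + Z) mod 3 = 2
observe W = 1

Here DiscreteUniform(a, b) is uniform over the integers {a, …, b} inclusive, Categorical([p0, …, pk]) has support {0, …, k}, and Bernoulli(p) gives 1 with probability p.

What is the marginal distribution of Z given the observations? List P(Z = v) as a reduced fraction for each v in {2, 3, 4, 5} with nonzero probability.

Enumerate traces; 18 have nonzero weight after conditioning:
  (Z=2, W=1, U=0, X=0, Y=0) weight 1/360
  (Z=2, W=1, U=0, X=1, Y=0) weight 1/360
  (Z=2, W=1, U=1, X=0, Y=0) weight 1/1440
  (Z=2, W=1, U=1, X=1, Y=0) weight 1/1440
  (Z=2, W=1, U=2, X=0, Y=0) weight 1/360
  (Z=2, W=1, U=2, X=1, Y=0) weight 1/360
  (Z=4, W=1, U=0, X=0, Y=1) weight 1/120
  (Z=4, W=1, U=0, X=1, Y=1) weight 1/120
  (Z=5, W=1, U=0, X=0, Y=0) weight 1/216
  … 9 more
Group by Z:
  weight(Z=2) = 1/80
  weight(Z=4) = 3/80
  weight(Z=5) = 1/48
Total weight = 1/80 + 3/80 + 1/48 = 17/240
P(Z=2 | obs) = 1/80 / 17/240 = 3/17
P(Z=4 | obs) = 3/80 / 17/240 = 9/17
P(Z=5 | obs) = 1/48 / 17/240 = 5/17

P(Z=2) = 3/17, P(Z=4) = 9/17, P(Z=5) = 5/17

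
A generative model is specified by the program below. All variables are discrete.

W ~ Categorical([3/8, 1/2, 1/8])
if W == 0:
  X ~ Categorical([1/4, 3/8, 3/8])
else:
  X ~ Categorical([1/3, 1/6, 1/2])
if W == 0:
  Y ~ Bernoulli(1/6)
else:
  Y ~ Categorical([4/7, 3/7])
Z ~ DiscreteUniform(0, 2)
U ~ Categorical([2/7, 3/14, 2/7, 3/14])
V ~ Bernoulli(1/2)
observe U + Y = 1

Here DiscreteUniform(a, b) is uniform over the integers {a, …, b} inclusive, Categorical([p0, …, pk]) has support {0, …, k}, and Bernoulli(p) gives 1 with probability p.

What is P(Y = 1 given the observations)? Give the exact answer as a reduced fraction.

Enumerate traces; 108 have nonzero weight after conditioning:
  (W=0, X=0, Y=0, Z=0, U=1, V=0) weight 5/1792
  (W=0, X=0, Y=0, Z=0, U=1, V=1) weight 5/1792
  (W=0, X=0, Y=0, Z=1, U=1, V=0) weight 5/1792
  (W=0, X=0, Y=0, Z=1, U=1, V=1) weight 5/1792
  (W=0, X=0, Y=0, Z=2, U=1, V=0) weight 5/1792
  (W=0, X=0, Y=0, Z=2, U=1, V=1) weight 5/1792
  (W=0, X=0, Y=1, Z=0, U=0, V=0) weight 1/1344
  (W=0, X=0, Y=1, Z=0, U=0, V=1) weight 1/1344
  … 100 more
Group by Y:
  weight(Y=0) = 225/1568
  weight(Y=1) = 37/392
Total weight = 225/1568 + 37/392 = 373/1568
P(Y=0 | obs) = 225/1568 / 373/1568 = 225/373
P(Y=1 | obs) = 37/392 / 373/1568 = 148/373

P(Y = 1 | obs) = 148/373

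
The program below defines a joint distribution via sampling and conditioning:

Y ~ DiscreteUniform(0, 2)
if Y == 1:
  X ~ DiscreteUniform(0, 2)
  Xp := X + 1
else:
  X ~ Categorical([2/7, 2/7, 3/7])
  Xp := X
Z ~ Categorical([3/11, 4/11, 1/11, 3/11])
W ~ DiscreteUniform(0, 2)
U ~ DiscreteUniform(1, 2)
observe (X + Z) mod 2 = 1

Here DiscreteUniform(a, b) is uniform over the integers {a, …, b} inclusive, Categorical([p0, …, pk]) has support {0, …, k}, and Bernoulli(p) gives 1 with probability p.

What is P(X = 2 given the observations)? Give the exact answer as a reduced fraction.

Enumerate traces; 108 have nonzero weight after conditioning:
  (Y=0, X=0, Z=1, W=0, U=1) weight 4/693
  (Y=0, X=0, Z=1, W=0, U=2) weight 4/693
  (Y=0, X=0, Z=1, W=1, U=1) weight 4/693
  (Y=0, X=0, Z=1, W=1, U=2) weight 4/693
  (Y=0, X=0, Z=1, W=2, U=1) weight 4/693
  (Y=0, X=0, Z=1, W=2, U=2) weight 4/693
  (Y=0, X=0, Z=3, W=0, U=1) weight 1/231
  (Y=0, X=0, Z=3, W=0, U=2) weight 1/231
  (Y=0, X=1, Z=0, W=0, U=1) weight 1/231
  (Y=0, X=2, Z=1, W=0, U=1) weight 2/231
  … 98 more
Group by X:
  weight(X=0) = 19/99
  weight(X=1) = 76/693
  weight(X=2) = 25/99
Total weight = 19/99 + 76/693 + 25/99 = 128/231
P(X=0 | obs) = 19/99 / 128/231 = 133/384
P(X=1 | obs) = 76/693 / 128/231 = 19/96
P(X=2 | obs) = 25/99 / 128/231 = 175/384

P(X = 2 | obs) = 175/384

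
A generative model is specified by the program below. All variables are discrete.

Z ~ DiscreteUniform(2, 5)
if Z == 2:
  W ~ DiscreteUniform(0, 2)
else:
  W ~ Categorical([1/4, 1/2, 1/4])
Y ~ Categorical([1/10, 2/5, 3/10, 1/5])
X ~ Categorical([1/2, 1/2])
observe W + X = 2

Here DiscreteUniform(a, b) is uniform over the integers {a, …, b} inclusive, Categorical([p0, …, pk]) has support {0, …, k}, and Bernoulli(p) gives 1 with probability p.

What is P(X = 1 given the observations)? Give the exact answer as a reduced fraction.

Enumerate traces; 32 have nonzero weight after conditioning:
  (Z=2, W=1, Y=0, X=1) weight 1/240
  (Z=2, W=1, Y=1, X=1) weight 1/60
  (Z=2, W=1, Y=2, X=1) weight 1/80
  (Z=2, W=1, Y=3, X=1) weight 1/120
  (Z=2, W=2, Y=0, X=0) weight 1/240
  (Z=2, W=2, Y=1, X=0) weight 1/60
  (Z=2, W=2, Y=2, X=0) weight 1/80
  (Z=2, W=2, Y=3, X=0) weight 1/120
  … 24 more
Group by X:
  weight(X=0) = 13/96
  weight(X=1) = 11/48
Total weight = 13/96 + 11/48 = 35/96
P(X=0 | obs) = 13/96 / 35/96 = 13/35
P(X=1 | obs) = 11/48 / 35/96 = 22/35

P(X = 1 | obs) = 22/35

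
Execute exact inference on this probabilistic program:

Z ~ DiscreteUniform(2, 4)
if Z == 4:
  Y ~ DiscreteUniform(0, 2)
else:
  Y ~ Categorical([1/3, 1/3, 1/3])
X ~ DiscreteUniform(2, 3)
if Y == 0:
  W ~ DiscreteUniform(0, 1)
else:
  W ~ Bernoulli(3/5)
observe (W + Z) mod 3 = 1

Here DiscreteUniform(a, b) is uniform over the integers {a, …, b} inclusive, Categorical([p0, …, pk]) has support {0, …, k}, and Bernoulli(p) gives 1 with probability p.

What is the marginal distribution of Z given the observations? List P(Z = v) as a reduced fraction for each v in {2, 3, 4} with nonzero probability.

Enumerate traces; 12 have nonzero weight after conditioning:
  (Z=3, Y=0, X=2, W=1) weight 1/36
  (Z=3, Y=0, X=3, W=1) weight 1/36
  (Z=3, Y=1, X=2, W=1) weight 1/30
  (Z=3, Y=1, X=3, W=1) weight 1/30
  (Z=3, Y=2, X=2, W=1) weight 1/30
  (Z=3, Y=2, X=3, W=1) weight 1/30
  (Z=4, Y=0, X=2, W=0) weight 1/36
  (Z=4, Y=0, X=3, W=0) weight 1/36
  … 4 more
Group by Z:
  weight(Z=3) = 17/90
  weight(Z=4) = 13/90
Total weight = 17/90 + 13/90 = 1/3
P(Z=3 | obs) = 17/90 / 1/3 = 17/30
P(Z=4 | obs) = 13/90 / 1/3 = 13/30

P(Z=3) = 17/30, P(Z=4) = 13/30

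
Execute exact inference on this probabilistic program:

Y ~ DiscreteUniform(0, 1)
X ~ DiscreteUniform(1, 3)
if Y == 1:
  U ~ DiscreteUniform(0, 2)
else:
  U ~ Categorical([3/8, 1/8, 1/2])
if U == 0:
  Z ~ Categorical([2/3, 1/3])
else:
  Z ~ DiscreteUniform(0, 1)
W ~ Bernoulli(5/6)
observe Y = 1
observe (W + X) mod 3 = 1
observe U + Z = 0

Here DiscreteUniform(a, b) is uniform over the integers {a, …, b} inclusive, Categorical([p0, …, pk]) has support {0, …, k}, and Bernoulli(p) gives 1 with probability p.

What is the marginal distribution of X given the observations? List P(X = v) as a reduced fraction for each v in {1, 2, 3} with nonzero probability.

P(X=1) = 1/6, P(X=3) = 5/6

Enumerate traces; 2 have nonzero weight after conditioning:
  (Y=1, X=1, U=0, Z=0, W=0) weight 1/162
  (Y=1, X=3, U=0, Z=0, W=1) weight 5/162
Group by X:
  weight(X=1) = 1/162
  weight(X=3) = 5/162
Total weight = 1/162 + 5/162 = 1/27
P(X=1 | obs) = 1/162 / 1/27 = 1/6
P(X=3 | obs) = 5/162 / 1/27 = 5/6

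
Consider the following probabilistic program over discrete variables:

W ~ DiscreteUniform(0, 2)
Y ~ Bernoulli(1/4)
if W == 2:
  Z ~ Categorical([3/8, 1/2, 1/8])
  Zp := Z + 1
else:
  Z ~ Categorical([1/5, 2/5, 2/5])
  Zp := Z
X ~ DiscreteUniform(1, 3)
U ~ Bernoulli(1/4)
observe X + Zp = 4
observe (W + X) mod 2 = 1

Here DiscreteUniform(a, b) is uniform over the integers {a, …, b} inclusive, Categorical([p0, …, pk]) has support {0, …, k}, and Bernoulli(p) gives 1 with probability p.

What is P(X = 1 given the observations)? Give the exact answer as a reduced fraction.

P(X = 1 | obs) = 5/52

Enumerate traces; 16 have nonzero weight after conditioning:
  (W=0, Y=0, Z=1, X=3, U=0) weight 1/40
  (W=0, Y=0, Z=1, X=3, U=1) weight 1/120
  (W=0, Y=1, Z=1, X=3, U=0) weight 1/120
  (W=0, Y=1, Z=1, X=3, U=1) weight 1/360
  (W=1, Y=0, Z=2, X=2, U=0) weight 1/40
  (W=1, Y=0, Z=2, X=2, U=1) weight 1/120
  (W=1, Y=1, Z=2, X=2, U=0) weight 1/120
  (W=1, Y=1, Z=2, X=2, U=1) weight 1/360
  (W=2, Y=0, Z=2, X=1, U=0) weight 1/128
  … 7 more
Group by X:
  weight(X=1) = 1/72
  weight(X=2) = 2/45
  weight(X=3) = 31/360
Total weight = 1/72 + 2/45 + 31/360 = 13/90
P(X=1 | obs) = 1/72 / 13/90 = 5/52
P(X=2 | obs) = 2/45 / 13/90 = 4/13
P(X=3 | obs) = 31/360 / 13/90 = 31/52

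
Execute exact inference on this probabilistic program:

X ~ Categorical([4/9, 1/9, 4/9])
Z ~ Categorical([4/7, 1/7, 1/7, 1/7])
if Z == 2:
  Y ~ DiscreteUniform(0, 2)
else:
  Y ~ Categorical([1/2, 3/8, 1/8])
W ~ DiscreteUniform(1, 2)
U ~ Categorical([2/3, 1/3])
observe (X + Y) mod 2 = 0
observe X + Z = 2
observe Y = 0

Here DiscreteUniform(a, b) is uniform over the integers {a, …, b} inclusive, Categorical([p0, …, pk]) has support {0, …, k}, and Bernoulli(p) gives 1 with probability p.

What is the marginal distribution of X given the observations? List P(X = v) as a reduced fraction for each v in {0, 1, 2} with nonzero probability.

Enumerate traces; 8 have nonzero weight after conditioning:
  (X=0, Z=2, Y=0, W=1, U=0) weight 4/567
  (X=0, Z=2, Y=0, W=1, U=1) weight 2/567
  (X=0, Z=2, Y=0, W=2, U=0) weight 4/567
  (X=0, Z=2, Y=0, W=2, U=1) weight 2/567
  (X=2, Z=0, Y=0, W=1, U=0) weight 8/189
  (X=2, Z=0, Y=0, W=1, U=1) weight 4/189
  (X=2, Z=0, Y=0, W=2, U=0) weight 8/189
  (X=2, Z=0, Y=0, W=2, U=1) weight 4/189
Group by X:
  weight(X=0) = 4/189
  weight(X=2) = 8/63
Total weight = 4/189 + 8/63 = 4/27
P(X=0 | obs) = 4/189 / 4/27 = 1/7
P(X=2 | obs) = 8/63 / 4/27 = 6/7

P(X=0) = 1/7, P(X=2) = 6/7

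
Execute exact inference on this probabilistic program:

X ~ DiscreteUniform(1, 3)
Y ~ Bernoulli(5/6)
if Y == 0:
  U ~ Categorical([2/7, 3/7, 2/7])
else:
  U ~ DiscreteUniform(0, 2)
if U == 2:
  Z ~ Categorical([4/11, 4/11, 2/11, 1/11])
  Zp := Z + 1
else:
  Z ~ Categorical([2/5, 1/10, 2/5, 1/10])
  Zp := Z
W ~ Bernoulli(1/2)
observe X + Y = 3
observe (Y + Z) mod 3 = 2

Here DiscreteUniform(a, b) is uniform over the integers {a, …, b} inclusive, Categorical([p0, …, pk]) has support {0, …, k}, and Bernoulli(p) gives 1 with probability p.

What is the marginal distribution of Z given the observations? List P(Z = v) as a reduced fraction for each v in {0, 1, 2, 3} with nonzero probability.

Enumerate traces; 12 have nonzero weight after conditioning:
  (X=2, Y=1, U=0, Z=1, W=0) weight 1/216
  (X=2, Y=1, U=0, Z=1, W=1) weight 1/216
  (X=2, Y=1, U=1, Z=1, W=0) weight 1/216
  (X=2, Y=1, U=1, Z=1, W=1) weight 1/216
  (X=2, Y=1, U=2, Z=1, W=0) weight 5/297
  (X=2, Y=1, U=2, Z=1, W=1) weight 5/297
  (X=3, Y=0, U=0, Z=2, W=0) weight 1/315
  (X=3, Y=0, U=0, Z=2, W=1) weight 1/315
  … 4 more
Group by Z:
  weight(Z=1) = 31/594
  weight(Z=2) = 13/693
Total weight = 31/594 + 13/693 = 295/4158
P(Z=1 | obs) = 31/594 / 295/4158 = 217/295
P(Z=2 | obs) = 13/693 / 295/4158 = 78/295

P(Z=1) = 217/295, P(Z=2) = 78/295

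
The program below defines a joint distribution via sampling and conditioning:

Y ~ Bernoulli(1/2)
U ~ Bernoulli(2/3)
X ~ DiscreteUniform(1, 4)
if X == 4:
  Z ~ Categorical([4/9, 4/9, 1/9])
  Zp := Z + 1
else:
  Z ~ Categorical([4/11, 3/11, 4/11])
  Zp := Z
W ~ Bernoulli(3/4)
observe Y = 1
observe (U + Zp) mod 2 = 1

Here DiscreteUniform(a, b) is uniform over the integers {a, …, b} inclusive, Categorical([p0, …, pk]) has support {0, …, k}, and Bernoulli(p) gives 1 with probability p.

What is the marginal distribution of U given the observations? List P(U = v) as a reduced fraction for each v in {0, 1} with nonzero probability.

P(U=0) = 17/82, P(U=1) = 65/82

Enumerate traces; 24 have nonzero weight after conditioning:
  (Y=1, U=0, X=1, Z=1, W=0) weight 1/352
  (Y=1, U=0, X=1, Z=1, W=1) weight 3/352
  (Y=1, U=0, X=2, Z=1, W=0) weight 1/352
  (Y=1, U=0, X=2, Z=1, W=1) weight 3/352
  (Y=1, U=0, X=3, Z=1, W=0) weight 1/352
  (Y=1, U=0, X=3, Z=1, W=1) weight 3/352
  (Y=1, U=0, X=4, Z=0, W=0) weight 1/216
  (Y=1, U=0, X=4, Z=0, W=1) weight 1/72
  (Y=1, U=1, X=1, Z=0, W=0) weight 1/132
  … 15 more
Group by U:
  weight(U=0) = 17/297
  weight(U=1) = 65/297
Total weight = 17/297 + 65/297 = 82/297
P(U=0 | obs) = 17/297 / 82/297 = 17/82
P(U=1 | obs) = 65/297 / 82/297 = 65/82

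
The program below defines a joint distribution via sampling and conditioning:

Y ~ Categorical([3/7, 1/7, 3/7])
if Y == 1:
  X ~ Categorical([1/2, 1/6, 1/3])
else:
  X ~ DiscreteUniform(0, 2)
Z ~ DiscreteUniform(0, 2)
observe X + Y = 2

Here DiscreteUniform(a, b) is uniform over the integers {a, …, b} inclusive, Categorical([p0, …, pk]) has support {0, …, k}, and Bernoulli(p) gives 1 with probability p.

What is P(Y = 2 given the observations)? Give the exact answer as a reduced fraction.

P(Y = 2 | obs) = 6/13

Enumerate traces; 9 have nonzero weight after conditioning:
  (Y=0, X=2, Z=0) weight 1/21
  (Y=0, X=2, Z=1) weight 1/21
  (Y=0, X=2, Z=2) weight 1/21
  (Y=1, X=1, Z=0) weight 1/126
  (Y=1, X=1, Z=1) weight 1/126
  (Y=1, X=1, Z=2) weight 1/126
  (Y=2, X=0, Z=0) weight 1/21
  (Y=2, X=0, Z=1) weight 1/21
  … 1 more
Group by Y:
  weight(Y=0) = 1/7
  weight(Y=1) = 1/42
  weight(Y=2) = 1/7
Total weight = 1/7 + 1/42 + 1/7 = 13/42
P(Y=0 | obs) = 1/7 / 13/42 = 6/13
P(Y=1 | obs) = 1/42 / 13/42 = 1/13
P(Y=2 | obs) = 1/7 / 13/42 = 6/13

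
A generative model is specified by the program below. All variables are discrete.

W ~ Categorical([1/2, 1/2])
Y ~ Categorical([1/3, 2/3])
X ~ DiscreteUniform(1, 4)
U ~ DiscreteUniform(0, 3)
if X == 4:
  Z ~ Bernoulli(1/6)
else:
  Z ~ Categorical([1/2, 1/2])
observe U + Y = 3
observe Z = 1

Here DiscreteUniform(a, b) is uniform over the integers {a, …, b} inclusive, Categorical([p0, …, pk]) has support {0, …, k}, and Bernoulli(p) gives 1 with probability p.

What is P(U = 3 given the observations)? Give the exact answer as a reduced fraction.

P(U = 3 | obs) = 1/3

Enumerate traces; 16 have nonzero weight after conditioning:
  (W=0, Y=0, X=1, U=3, Z=1) weight 1/192
  (W=0, Y=0, X=2, U=3, Z=1) weight 1/192
  (W=0, Y=0, X=3, U=3, Z=1) weight 1/192
  (W=0, Y=0, X=4, U=3, Z=1) weight 1/576
  (W=0, Y=1, X=1, U=2, Z=1) weight 1/96
  (W=0, Y=1, X=2, U=2, Z=1) weight 1/96
  (W=0, Y=1, X=3, U=2, Z=1) weight 1/96
  (W=0, Y=1, X=4, U=2, Z=1) weight 1/288
  … 8 more
Group by U:
  weight(U=2) = 5/72
  weight(U=3) = 5/144
Total weight = 5/72 + 5/144 = 5/48
P(U=2 | obs) = 5/72 / 5/48 = 2/3
P(U=3 | obs) = 5/144 / 5/48 = 1/3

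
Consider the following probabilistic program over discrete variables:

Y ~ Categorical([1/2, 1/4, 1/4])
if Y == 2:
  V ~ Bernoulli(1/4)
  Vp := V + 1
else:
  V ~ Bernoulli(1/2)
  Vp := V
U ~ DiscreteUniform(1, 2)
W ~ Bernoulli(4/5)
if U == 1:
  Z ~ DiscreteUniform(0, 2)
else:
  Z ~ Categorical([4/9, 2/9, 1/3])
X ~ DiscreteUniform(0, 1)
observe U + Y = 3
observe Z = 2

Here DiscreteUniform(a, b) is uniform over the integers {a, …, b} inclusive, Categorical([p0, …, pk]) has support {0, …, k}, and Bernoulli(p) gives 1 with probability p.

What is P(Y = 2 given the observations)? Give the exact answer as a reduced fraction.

Enumerate traces; 16 have nonzero weight after conditioning:
  (Y=1, V=0, U=2, W=0, Z=2, X=0) weight 1/480
  (Y=1, V=0, U=2, W=0, Z=2, X=1) weight 1/480
  (Y=1, V=0, U=2, W=1, Z=2, X=0) weight 1/120
  (Y=1, V=0, U=2, W=1, Z=2, X=1) weight 1/120
  (Y=1, V=1, U=2, W=0, Z=2, X=0) weight 1/480
  (Y=1, V=1, U=2, W=0, Z=2, X=1) weight 1/480
  (Y=1, V=1, U=2, W=1, Z=2, X=0) weight 1/120
  (Y=1, V=1, U=2, W=1, Z=2, X=1) weight 1/120
  (Y=2, V=0, U=1, W=0, Z=2, X=0) weight 1/320
  … 7 more
Group by Y:
  weight(Y=1) = 1/24
  weight(Y=2) = 1/24
Total weight = 1/24 + 1/24 = 1/12
P(Y=1 | obs) = 1/24 / 1/12 = 1/2
P(Y=2 | obs) = 1/24 / 1/12 = 1/2

P(Y = 2 | obs) = 1/2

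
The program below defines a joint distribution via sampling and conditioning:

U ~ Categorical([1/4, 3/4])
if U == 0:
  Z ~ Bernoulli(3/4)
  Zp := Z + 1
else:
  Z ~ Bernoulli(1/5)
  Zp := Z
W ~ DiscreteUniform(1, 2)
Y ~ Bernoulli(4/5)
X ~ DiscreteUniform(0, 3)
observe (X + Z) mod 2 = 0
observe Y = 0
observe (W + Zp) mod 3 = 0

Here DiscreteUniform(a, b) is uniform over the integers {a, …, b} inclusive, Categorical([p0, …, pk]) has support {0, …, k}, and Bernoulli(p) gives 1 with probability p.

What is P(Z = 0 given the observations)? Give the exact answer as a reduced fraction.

P(Z = 0 | obs) = 5/32

Enumerate traces; 6 have nonzero weight after conditioning:
  (U=0, Z=0, W=2, Y=0, X=0) weight 1/640
  (U=0, Z=0, W=2, Y=0, X=2) weight 1/640
  (U=0, Z=1, W=1, Y=0, X=1) weight 3/640
  (U=0, Z=1, W=1, Y=0, X=3) weight 3/640
  (U=1, Z=1, W=2, Y=0, X=1) weight 3/800
  (U=1, Z=1, W=2, Y=0, X=3) weight 3/800
Group by Z:
  weight(Z=0) = 1/320
  weight(Z=1) = 27/1600
Total weight = 1/320 + 27/1600 = 1/50
P(Z=0 | obs) = 1/320 / 1/50 = 5/32
P(Z=1 | obs) = 27/1600 / 1/50 = 27/32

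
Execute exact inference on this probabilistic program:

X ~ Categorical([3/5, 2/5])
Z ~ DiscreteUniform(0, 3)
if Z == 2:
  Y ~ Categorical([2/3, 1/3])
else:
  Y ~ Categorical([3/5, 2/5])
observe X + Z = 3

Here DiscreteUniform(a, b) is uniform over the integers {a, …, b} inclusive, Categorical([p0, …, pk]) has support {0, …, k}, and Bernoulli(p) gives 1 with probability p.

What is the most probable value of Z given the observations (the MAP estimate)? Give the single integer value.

Enumerate traces; 4 have nonzero weight after conditioning:
  (X=0, Z=3, Y=0) weight 9/100
  (X=0, Z=3, Y=1) weight 3/50
  (X=1, Z=2, Y=0) weight 1/15
  (X=1, Z=2, Y=1) weight 1/30
Group by Z:
  weight(Z=2) = 1/10
  weight(Z=3) = 3/20
Total weight = 1/10 + 3/20 = 1/4
P(Z=2 | obs) = 1/10 / 1/4 = 2/5
P(Z=3 | obs) = 3/20 / 1/4 = 3/5
argmax = 3

argmax_v P(Z = v | obs) = 3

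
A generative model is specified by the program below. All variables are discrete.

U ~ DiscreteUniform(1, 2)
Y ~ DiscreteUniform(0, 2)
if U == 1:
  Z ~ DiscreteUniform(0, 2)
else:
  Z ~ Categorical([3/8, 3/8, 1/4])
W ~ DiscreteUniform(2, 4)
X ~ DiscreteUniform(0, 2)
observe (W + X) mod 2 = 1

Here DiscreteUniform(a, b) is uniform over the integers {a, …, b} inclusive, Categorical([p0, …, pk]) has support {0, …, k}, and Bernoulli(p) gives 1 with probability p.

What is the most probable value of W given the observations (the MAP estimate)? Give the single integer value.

argmax_v P(W = v | obs) = 3

Enumerate traces; 72 have nonzero weight after conditioning:
  (U=1, Y=0, Z=0, W=2, X=1) weight 1/162
  (U=1, Y=0, Z=0, W=3, X=0) weight 1/162
  (U=1, Y=0, Z=0, W=3, X=2) weight 1/162
  (U=1, Y=0, Z=0, W=4, X=1) weight 1/162
  (U=1, Y=0, Z=1, W=2, X=1) weight 1/162
  (U=1, Y=0, Z=1, W=3, X=0) weight 1/162
  (U=1, Y=0, Z=1, W=3, X=2) weight 1/162
  (U=1, Y=0, Z=1, W=4, X=1) weight 1/162
  … 64 more
Group by W:
  weight(W=2) = 1/9
  weight(W=3) = 2/9
  weight(W=4) = 1/9
Total weight = 1/9 + 2/9 + 1/9 = 4/9
P(W=2 | obs) = 1/9 / 4/9 = 1/4
P(W=3 | obs) = 2/9 / 4/9 = 1/2
P(W=4 | obs) = 1/9 / 4/9 = 1/4
argmax = 3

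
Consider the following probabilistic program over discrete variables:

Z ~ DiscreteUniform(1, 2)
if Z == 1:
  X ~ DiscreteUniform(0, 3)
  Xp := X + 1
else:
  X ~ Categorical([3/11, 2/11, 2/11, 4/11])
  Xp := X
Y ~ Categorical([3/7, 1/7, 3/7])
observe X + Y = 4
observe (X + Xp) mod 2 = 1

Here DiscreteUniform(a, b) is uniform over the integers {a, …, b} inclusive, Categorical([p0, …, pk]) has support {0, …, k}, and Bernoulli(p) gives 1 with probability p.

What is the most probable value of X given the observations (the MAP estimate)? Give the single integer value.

argmax_v P(X = v | obs) = 2

Enumerate traces; 2 have nonzero weight after conditioning:
  (Z=1, X=2, Y=2) weight 3/56
  (Z=1, X=3, Y=1) weight 1/56
Group by X:
  weight(X=2) = 3/56
  weight(X=3) = 1/56
Total weight = 3/56 + 1/56 = 1/14
P(X=2 | obs) = 3/56 / 1/14 = 3/4
P(X=3 | obs) = 1/56 / 1/14 = 1/4
argmax = 2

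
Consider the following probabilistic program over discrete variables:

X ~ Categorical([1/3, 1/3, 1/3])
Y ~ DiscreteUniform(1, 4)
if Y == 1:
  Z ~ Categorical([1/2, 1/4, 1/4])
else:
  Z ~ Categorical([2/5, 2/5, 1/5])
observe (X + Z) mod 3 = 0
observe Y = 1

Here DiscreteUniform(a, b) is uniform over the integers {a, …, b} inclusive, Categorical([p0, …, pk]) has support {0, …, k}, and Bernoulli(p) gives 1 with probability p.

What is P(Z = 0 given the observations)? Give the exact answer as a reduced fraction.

P(Z = 0 | obs) = 1/2

Enumerate traces; 3 have nonzero weight after conditioning:
  (X=0, Y=1, Z=0) weight 1/24
  (X=1, Y=1, Z=2) weight 1/48
  (X=2, Y=1, Z=1) weight 1/48
Group by Z:
  weight(Z=0) = 1/24
  weight(Z=1) = 1/48
  weight(Z=2) = 1/48
Total weight = 1/24 + 1/48 + 1/48 = 1/12
P(Z=0 | obs) = 1/24 / 1/12 = 1/2
P(Z=1 | obs) = 1/48 / 1/12 = 1/4
P(Z=2 | obs) = 1/48 / 1/12 = 1/4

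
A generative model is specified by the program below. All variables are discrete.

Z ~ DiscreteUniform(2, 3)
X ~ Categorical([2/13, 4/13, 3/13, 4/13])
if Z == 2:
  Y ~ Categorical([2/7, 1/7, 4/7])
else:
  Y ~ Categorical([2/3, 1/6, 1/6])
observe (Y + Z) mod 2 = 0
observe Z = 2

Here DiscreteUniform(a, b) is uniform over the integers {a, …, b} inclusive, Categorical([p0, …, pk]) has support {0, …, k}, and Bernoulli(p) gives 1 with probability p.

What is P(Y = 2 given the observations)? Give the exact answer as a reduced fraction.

P(Y = 2 | obs) = 2/3

Enumerate traces; 8 have nonzero weight after conditioning:
  (Z=2, X=0, Y=0) weight 2/91
  (Z=2, X=0, Y=2) weight 4/91
  (Z=2, X=1, Y=0) weight 4/91
  (Z=2, X=1, Y=2) weight 8/91
  (Z=2, X=2, Y=0) weight 3/91
  (Z=2, X=2, Y=2) weight 6/91
  (Z=2, X=3, Y=0) weight 4/91
  (Z=2, X=3, Y=2) weight 8/91
Group by Y:
  weight(Y=0) = 1/7
  weight(Y=2) = 2/7
Total weight = 1/7 + 2/7 = 3/7
P(Y=0 | obs) = 1/7 / 3/7 = 1/3
P(Y=2 | obs) = 2/7 / 3/7 = 2/3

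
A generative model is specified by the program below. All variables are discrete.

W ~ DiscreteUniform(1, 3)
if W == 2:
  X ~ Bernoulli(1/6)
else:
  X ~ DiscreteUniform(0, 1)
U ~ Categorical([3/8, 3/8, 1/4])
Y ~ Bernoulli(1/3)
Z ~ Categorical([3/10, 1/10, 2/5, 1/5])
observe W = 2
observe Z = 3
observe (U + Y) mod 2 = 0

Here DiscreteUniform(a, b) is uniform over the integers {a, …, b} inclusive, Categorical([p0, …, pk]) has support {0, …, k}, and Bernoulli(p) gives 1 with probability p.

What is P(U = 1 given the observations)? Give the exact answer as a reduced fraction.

P(U = 1 | obs) = 3/13

Enumerate traces; 6 have nonzero weight after conditioning:
  (W=2, X=0, U=0, Y=0, Z=3) weight 1/72
  (W=2, X=0, U=1, Y=1, Z=3) weight 1/144
  (W=2, X=0, U=2, Y=0, Z=3) weight 1/108
  (W=2, X=1, U=0, Y=0, Z=3) weight 1/360
  (W=2, X=1, U=1, Y=1, Z=3) weight 1/720
  (W=2, X=1, U=2, Y=0, Z=3) weight 1/540
Group by U:
  weight(U=0) = 1/60
  weight(U=1) = 1/120
  weight(U=2) = 1/90
Total weight = 1/60 + 1/120 + 1/90 = 13/360
P(U=0 | obs) = 1/60 / 13/360 = 6/13
P(U=1 | obs) = 1/120 / 13/360 = 3/13
P(U=2 | obs) = 1/90 / 13/360 = 4/13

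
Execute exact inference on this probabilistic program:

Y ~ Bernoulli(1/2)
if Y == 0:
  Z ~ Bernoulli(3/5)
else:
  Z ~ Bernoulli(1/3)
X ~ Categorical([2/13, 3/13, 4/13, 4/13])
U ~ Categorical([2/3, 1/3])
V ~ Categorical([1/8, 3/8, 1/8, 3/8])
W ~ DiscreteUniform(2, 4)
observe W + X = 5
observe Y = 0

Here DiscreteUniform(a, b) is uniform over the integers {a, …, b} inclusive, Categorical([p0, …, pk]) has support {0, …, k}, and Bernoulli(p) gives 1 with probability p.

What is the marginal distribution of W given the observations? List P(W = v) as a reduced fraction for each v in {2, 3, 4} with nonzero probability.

P(W=2) = 4/11, P(W=3) = 4/11, P(W=4) = 3/11

Enumerate traces; 48 have nonzero weight after conditioning:
  (Y=0, Z=0, X=1, U=0, V=0, W=4) weight 1/780
  (Y=0, Z=0, X=1, U=0, V=1, W=4) weight 1/260
  (Y=0, Z=0, X=1, U=0, V=2, W=4) weight 1/780
  (Y=0, Z=0, X=1, U=0, V=3, W=4) weight 1/260
  (Y=0, Z=0, X=1, U=1, V=0, W=4) weight 1/1560
  (Y=0, Z=0, X=1, U=1, V=1, W=4) weight 1/520
  (Y=0, Z=0, X=1, U=1, V=2, W=4) weight 1/1560
  (Y=0, Z=0, X=1, U=1, V=3, W=4) weight 1/520
  (Y=0, Z=0, X=2, U=0, V=0, W=3) weight 1/585
  (Y=0, Z=0, X=3, U=0, V=0, W=2) weight 1/585
  … 38 more
Group by W:
  weight(W=2) = 2/39
  weight(W=3) = 2/39
  weight(W=4) = 1/26
Total weight = 2/39 + 2/39 + 1/26 = 11/78
P(W=2 | obs) = 2/39 / 11/78 = 4/11
P(W=3 | obs) = 2/39 / 11/78 = 4/11
P(W=4 | obs) = 1/26 / 11/78 = 3/11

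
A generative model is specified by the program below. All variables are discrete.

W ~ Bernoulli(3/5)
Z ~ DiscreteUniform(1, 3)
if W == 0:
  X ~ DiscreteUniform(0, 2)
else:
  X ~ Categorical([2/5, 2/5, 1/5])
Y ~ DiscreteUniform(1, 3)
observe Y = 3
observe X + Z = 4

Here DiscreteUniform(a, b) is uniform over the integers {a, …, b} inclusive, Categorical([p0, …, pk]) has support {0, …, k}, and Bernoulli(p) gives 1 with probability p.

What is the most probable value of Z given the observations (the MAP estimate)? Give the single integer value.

Enumerate traces; 4 have nonzero weight after conditioning:
  (W=0, Z=2, X=2, Y=3) weight 2/135
  (W=0, Z=3, X=1, Y=3) weight 2/135
  (W=1, Z=2, X=2, Y=3) weight 1/75
  (W=1, Z=3, X=1, Y=3) weight 2/75
Group by Z:
  weight(Z=2) = 19/675
  weight(Z=3) = 28/675
Total weight = 19/675 + 28/675 = 47/675
P(Z=2 | obs) = 19/675 / 47/675 = 19/47
P(Z=3 | obs) = 28/675 / 47/675 = 28/47
argmax = 3

argmax_v P(Z = v | obs) = 3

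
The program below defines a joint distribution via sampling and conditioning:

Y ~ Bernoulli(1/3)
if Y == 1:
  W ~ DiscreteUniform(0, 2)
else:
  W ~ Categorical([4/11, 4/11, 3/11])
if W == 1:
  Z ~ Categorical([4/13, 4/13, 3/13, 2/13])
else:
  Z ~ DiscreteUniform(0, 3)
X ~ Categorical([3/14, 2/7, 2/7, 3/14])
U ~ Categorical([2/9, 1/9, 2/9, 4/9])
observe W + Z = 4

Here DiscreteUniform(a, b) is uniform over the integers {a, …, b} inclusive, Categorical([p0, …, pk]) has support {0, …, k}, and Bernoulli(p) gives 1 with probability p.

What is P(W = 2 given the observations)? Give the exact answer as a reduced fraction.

P(W = 2 | obs) = 377/657

Enumerate traces; 64 have nonzero weight after conditioning:
  (Y=0, W=1, Z=3, X=0, U=0) weight 16/9009
  (Y=0, W=1, Z=3, X=0, U=1) weight 8/9009
  (Y=0, W=1, Z=3, X=0, U=2) weight 16/9009
  (Y=0, W=1, Z=3, X=0, U=3) weight 32/9009
  (Y=0, W=1, Z=3, X=1, U=0) weight 64/27027
  (Y=0, W=1, Z=3, X=1, U=1) weight 32/27027
  (Y=0, W=1, Z=3, X=1, U=2) weight 64/27027
  (Y=0, W=1, Z=3, X=1, U=3) weight 128/27027
  (Y=0, W=2, Z=2, X=0, U=0) weight 1/462
  … 55 more
Group by W:
  weight(W=1) = 70/1287
  weight(W=2) = 29/396
Total weight = 70/1287 + 29/396 = 73/572
P(W=1 | obs) = 70/1287 / 73/572 = 280/657
P(W=2 | obs) = 29/396 / 73/572 = 377/657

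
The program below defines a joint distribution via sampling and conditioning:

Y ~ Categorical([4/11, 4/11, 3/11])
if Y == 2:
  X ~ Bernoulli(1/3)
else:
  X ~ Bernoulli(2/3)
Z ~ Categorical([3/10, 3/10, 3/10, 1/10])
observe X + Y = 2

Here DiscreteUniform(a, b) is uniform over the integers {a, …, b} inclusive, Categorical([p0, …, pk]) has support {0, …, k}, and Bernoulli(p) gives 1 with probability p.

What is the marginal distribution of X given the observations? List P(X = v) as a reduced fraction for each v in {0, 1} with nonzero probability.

Enumerate traces; 8 have nonzero weight after conditioning:
  (Y=1, X=1, Z=0) weight 4/55
  (Y=1, X=1, Z=1) weight 4/55
  (Y=1, X=1, Z=2) weight 4/55
  (Y=1, X=1, Z=3) weight 4/165
  (Y=2, X=0, Z=0) weight 3/55
  (Y=2, X=0, Z=1) weight 3/55
  (Y=2, X=0, Z=2) weight 3/55
  (Y=2, X=0, Z=3) weight 1/55
Group by X:
  weight(X=0) = 2/11
  weight(X=1) = 8/33
Total weight = 2/11 + 8/33 = 14/33
P(X=0 | obs) = 2/11 / 14/33 = 3/7
P(X=1 | obs) = 8/33 / 14/33 = 4/7

P(X=0) = 3/7, P(X=1) = 4/7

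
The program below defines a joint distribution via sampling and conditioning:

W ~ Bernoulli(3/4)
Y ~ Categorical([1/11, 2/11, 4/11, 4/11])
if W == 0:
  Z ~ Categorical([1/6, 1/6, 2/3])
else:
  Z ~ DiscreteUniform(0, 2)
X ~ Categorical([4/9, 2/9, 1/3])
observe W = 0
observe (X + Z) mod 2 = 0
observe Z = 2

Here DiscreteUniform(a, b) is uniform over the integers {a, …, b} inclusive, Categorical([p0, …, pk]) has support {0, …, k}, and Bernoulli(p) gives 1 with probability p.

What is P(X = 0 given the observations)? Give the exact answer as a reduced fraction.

Enumerate traces; 8 have nonzero weight after conditioning:
  (W=0, Y=0, Z=2, X=0) weight 2/297
  (W=0, Y=0, Z=2, X=2) weight 1/198
  (W=0, Y=1, Z=2, X=0) weight 4/297
  (W=0, Y=1, Z=2, X=2) weight 1/99
  (W=0, Y=2, Z=2, X=0) weight 8/297
  (W=0, Y=2, Z=2, X=2) weight 2/99
  (W=0, Y=3, Z=2, X=0) weight 8/297
  (W=0, Y=3, Z=2, X=2) weight 2/99
Group by X:
  weight(X=0) = 2/27
  weight(X=2) = 1/18
Total weight = 2/27 + 1/18 = 7/54
P(X=0 | obs) = 2/27 / 7/54 = 4/7
P(X=2 | obs) = 1/18 / 7/54 = 3/7

P(X = 0 | obs) = 4/7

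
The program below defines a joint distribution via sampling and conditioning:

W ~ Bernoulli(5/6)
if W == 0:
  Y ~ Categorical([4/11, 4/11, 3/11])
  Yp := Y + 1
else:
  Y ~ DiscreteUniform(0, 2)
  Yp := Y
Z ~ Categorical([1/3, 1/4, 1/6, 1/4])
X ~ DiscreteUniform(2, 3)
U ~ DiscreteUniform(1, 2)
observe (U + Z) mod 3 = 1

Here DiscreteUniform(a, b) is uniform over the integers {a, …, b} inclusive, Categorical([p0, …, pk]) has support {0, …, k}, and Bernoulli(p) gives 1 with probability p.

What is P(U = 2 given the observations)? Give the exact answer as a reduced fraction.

Enumerate traces; 36 have nonzero weight after conditioning:
  (W=0, Y=0, Z=0, X=2, U=1) weight 1/198
  (W=0, Y=0, Z=0, X=3, U=1) weight 1/198
  (W=0, Y=0, Z=2, X=2, U=2) weight 1/396
  (W=0, Y=0, Z=2, X=3, U=2) weight 1/396
  (W=0, Y=0, Z=3, X=2, U=1) weight 1/264
  (W=0, Y=0, Z=3, X=3, U=1) weight 1/264
  (W=0, Y=1, Z=0, X=2, U=1) weight 1/198
  (W=0, Y=1, Z=0, X=3, U=1) weight 1/198
  … 28 more
Group by U:
  weight(U=1) = 7/24
  weight(U=2) = 1/12
Total weight = 7/24 + 1/12 = 3/8
P(U=1 | obs) = 7/24 / 3/8 = 7/9
P(U=2 | obs) = 1/12 / 3/8 = 2/9

P(U = 2 | obs) = 2/9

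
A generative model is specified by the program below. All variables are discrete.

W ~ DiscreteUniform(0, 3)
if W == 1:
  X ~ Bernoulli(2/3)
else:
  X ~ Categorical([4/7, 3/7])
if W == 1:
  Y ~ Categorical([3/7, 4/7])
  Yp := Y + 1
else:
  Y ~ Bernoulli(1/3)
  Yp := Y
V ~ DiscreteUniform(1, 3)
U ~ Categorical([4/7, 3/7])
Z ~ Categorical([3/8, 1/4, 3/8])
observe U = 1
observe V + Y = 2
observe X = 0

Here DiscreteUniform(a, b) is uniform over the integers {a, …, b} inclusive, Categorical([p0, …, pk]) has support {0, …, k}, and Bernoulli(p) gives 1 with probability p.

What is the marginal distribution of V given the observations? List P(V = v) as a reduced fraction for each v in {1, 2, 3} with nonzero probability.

P(V=1) = 16/43, P(V=2) = 27/43

Enumerate traces; 24 have nonzero weight after conditioning:
  (W=0, X=0, Y=0, V=2, U=1, Z=0) weight 1/196
  (W=0, X=0, Y=0, V=2, U=1, Z=1) weight 1/294
  (W=0, X=0, Y=0, V=2, U=1, Z=2) weight 1/196
  (W=0, X=0, Y=1, V=1, U=1, Z=0) weight 1/392
  (W=0, X=0, Y=1, V=1, U=1, Z=1) weight 1/588
  (W=0, X=0, Y=1, V=1, U=1, Z=2) weight 1/392
  (W=1, X=0, Y=0, V=2, U=1, Z=0) weight 3/1568
  (W=1, X=0, Y=0, V=2, U=1, Z=1) weight 1/784
  … 16 more
Group by V:
  weight(V=1) = 4/147
  weight(V=2) = 9/196
Total weight = 4/147 + 9/196 = 43/588
P(V=1 | obs) = 4/147 / 43/588 = 16/43
P(V=2 | obs) = 9/196 / 43/588 = 27/43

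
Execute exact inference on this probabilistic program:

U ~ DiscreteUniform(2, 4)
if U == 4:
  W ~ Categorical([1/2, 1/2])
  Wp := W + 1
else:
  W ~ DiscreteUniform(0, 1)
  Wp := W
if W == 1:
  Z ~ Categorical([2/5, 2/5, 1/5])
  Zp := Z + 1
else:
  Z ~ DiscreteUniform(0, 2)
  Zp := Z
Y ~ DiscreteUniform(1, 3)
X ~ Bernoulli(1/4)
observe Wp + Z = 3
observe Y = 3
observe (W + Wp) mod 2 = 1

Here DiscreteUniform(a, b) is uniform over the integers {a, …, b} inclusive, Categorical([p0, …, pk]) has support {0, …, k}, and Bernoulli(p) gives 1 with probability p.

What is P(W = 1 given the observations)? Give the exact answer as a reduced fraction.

P(W = 1 | obs) = 6/11

Enumerate traces; 4 have nonzero weight after conditioning:
  (U=4, W=0, Z=2, Y=3, X=0) weight 1/72
  (U=4, W=0, Z=2, Y=3, X=1) weight 1/216
  (U=4, W=1, Z=1, Y=3, X=0) weight 1/60
  (U=4, W=1, Z=1, Y=3, X=1) weight 1/180
Group by W:
  weight(W=0) = 1/54
  weight(W=1) = 1/45
Total weight = 1/54 + 1/45 = 11/270
P(W=0 | obs) = 1/54 / 11/270 = 5/11
P(W=1 | obs) = 1/45 / 11/270 = 6/11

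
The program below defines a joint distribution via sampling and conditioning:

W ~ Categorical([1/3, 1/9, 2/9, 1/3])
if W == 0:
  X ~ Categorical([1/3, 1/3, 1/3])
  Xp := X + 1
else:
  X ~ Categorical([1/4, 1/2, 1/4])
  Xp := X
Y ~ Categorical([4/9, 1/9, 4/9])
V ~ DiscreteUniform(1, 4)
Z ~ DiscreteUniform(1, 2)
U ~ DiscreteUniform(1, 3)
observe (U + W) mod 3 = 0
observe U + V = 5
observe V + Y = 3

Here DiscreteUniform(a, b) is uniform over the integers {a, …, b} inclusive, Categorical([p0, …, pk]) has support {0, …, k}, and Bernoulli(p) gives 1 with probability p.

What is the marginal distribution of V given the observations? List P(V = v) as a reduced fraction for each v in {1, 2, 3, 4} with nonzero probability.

Enumerate traces; 18 have nonzero weight after conditioning:
  (W=0, X=0, Y=1, V=2, Z=1, U=3) weight 1/1944
  (W=0, X=0, Y=1, V=2, Z=2, U=3) weight 1/1944
  (W=0, X=1, Y=1, V=2, Z=1, U=3) weight 1/1944
  (W=0, X=1, Y=1, V=2, Z=2, U=3) weight 1/1944
  (W=0, X=2, Y=1, V=2, Z=1, U=3) weight 1/1944
  (W=0, X=2, Y=1, V=2, Z=2, U=3) weight 1/1944
  (W=1, X=0, Y=0, V=3, Z=1, U=2) weight 1/1944
  (W=1, X=0, Y=0, V=3, Z=2, U=2) weight 1/1944
  … 10 more
Group by V:
  weight(V=2) = 1/162
  weight(V=3) = 1/243
Total weight = 1/162 + 1/243 = 5/486
P(V=2 | obs) = 1/162 / 5/486 = 3/5
P(V=3 | obs) = 1/243 / 5/486 = 2/5

P(V=2) = 3/5, P(V=3) = 2/5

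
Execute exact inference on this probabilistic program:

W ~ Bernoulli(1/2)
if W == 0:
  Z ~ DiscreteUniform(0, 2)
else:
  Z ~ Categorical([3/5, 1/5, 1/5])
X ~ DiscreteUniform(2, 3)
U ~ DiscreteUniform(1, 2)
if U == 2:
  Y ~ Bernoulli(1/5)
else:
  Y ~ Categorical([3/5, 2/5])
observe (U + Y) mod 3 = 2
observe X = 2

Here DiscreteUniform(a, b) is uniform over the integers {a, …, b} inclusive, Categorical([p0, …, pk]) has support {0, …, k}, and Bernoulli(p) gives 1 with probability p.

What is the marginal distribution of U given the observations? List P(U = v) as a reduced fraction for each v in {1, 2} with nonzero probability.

Enumerate traces; 12 have nonzero weight after conditioning:
  (W=0, Z=0, X=2, U=1, Y=1) weight 1/60
  (W=0, Z=0, X=2, U=2, Y=0) weight 1/30
  (W=0, Z=1, X=2, U=1, Y=1) weight 1/60
  (W=0, Z=1, X=2, U=2, Y=0) weight 1/30
  (W=0, Z=2, X=2, U=1, Y=1) weight 1/60
  (W=0, Z=2, X=2, U=2, Y=0) weight 1/30
  (W=1, Z=0, X=2, U=1, Y=1) weight 3/100
  (W=1, Z=0, X=2, U=2, Y=0) weight 3/50
  … 4 more
Group by U:
  weight(U=1) = 1/10
  weight(U=2) = 1/5
Total weight = 1/10 + 1/5 = 3/10
P(U=1 | obs) = 1/10 / 3/10 = 1/3
P(U=2 | obs) = 1/5 / 3/10 = 2/3

P(U=1) = 1/3, P(U=2) = 2/3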